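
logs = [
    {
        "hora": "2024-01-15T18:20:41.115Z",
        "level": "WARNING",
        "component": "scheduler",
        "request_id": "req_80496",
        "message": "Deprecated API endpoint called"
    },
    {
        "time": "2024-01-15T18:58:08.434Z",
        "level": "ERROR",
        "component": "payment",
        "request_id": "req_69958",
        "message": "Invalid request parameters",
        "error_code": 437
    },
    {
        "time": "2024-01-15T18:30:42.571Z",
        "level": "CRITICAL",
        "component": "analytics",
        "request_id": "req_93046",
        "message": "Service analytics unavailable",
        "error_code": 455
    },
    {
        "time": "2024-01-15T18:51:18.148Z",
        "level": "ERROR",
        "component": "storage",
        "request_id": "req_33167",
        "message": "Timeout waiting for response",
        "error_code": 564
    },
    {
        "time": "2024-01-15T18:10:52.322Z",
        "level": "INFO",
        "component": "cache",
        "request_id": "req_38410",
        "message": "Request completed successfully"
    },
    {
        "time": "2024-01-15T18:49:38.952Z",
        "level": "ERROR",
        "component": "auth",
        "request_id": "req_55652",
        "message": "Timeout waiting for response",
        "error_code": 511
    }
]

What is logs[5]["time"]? "2024-01-15T18:49:38.952Z"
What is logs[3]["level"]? "ERROR"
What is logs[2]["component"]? "analytics"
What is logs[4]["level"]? "INFO"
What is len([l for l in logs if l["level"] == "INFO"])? 1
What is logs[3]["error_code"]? 564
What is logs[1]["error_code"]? 437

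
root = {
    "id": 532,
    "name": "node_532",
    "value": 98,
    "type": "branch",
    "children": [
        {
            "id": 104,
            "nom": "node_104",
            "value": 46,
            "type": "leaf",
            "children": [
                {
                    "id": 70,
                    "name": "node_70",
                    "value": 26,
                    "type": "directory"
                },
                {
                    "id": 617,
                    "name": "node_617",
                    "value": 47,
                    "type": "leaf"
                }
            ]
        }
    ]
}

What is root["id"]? 532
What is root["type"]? "branch"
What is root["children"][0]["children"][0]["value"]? 26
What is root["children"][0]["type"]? "leaf"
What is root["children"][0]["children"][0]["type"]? "directory"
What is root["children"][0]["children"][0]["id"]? 70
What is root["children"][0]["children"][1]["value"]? 47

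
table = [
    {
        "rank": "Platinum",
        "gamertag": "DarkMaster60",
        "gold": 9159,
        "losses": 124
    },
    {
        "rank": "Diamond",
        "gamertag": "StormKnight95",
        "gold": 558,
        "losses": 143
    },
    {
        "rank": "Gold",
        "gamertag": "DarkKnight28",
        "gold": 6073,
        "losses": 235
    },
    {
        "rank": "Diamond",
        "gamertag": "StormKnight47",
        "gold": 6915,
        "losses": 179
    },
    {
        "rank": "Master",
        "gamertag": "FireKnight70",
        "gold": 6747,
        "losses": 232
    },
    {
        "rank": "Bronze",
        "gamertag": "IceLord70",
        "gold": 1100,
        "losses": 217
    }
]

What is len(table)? 6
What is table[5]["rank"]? "Bronze"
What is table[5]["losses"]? 217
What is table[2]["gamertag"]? "DarkKnight28"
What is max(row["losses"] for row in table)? 235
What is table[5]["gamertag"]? "IceLord70"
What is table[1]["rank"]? "Diamond"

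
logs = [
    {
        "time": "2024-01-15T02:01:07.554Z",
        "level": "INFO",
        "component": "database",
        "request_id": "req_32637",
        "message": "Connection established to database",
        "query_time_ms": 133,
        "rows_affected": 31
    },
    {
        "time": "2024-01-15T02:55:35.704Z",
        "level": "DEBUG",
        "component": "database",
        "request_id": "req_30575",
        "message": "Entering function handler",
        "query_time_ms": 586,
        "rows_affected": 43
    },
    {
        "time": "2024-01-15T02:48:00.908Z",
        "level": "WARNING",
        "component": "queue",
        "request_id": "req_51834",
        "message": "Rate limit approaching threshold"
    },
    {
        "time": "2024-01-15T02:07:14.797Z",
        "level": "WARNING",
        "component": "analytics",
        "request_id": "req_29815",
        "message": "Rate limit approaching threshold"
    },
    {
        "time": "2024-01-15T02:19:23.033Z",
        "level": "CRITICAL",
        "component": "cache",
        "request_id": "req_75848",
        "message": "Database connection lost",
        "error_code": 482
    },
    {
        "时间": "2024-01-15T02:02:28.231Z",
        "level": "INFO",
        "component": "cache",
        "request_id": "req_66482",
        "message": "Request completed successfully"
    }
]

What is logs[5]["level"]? "INFO"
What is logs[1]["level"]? "DEBUG"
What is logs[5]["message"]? "Request completed successfully"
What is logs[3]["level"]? "WARNING"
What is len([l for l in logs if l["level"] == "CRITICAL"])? 1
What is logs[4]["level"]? "CRITICAL"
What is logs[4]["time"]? "2024-01-15T02:19:23.033Z"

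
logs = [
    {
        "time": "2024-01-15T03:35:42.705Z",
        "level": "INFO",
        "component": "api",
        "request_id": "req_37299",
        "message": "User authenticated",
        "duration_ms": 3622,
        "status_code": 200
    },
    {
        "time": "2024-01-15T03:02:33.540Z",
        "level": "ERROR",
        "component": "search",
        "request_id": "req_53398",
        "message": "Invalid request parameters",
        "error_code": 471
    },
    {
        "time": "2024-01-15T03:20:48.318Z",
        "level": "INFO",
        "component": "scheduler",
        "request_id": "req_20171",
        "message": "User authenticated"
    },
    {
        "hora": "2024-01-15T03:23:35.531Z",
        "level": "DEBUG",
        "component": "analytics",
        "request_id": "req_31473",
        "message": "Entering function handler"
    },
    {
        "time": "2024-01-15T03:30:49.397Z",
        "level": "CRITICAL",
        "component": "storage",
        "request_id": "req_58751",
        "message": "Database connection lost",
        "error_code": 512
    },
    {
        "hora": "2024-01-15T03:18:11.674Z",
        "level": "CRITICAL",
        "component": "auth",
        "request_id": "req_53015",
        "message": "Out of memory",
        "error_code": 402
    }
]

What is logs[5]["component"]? "auth"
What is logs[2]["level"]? "INFO"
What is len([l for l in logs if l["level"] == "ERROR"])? 1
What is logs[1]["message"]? "Invalid request parameters"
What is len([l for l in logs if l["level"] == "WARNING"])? 0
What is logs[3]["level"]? "DEBUG"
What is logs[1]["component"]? "search"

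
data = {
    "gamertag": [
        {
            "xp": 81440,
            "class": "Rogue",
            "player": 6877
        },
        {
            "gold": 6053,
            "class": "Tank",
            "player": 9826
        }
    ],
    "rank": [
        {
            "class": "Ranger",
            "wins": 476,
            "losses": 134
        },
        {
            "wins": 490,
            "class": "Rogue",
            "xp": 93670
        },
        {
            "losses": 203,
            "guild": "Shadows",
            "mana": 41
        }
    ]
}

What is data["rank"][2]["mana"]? 41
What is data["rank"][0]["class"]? "Ranger"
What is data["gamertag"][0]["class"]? "Rogue"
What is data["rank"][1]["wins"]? 490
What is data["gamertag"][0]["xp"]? 81440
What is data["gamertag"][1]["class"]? "Tank"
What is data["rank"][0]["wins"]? 476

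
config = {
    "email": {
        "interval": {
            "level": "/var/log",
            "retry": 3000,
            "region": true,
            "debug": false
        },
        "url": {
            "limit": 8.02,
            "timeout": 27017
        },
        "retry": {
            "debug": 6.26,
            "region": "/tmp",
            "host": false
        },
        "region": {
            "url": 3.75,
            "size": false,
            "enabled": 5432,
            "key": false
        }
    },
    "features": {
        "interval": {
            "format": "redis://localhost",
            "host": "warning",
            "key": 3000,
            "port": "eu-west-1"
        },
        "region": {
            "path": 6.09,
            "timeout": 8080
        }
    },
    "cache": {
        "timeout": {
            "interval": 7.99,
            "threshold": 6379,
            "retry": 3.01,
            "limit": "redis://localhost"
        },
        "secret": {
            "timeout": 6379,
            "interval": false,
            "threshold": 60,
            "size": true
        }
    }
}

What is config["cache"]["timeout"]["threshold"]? 6379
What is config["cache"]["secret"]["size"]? True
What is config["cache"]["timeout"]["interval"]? 7.99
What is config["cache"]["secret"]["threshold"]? 60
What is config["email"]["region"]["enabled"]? 5432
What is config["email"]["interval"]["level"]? "/var/log"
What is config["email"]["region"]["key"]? False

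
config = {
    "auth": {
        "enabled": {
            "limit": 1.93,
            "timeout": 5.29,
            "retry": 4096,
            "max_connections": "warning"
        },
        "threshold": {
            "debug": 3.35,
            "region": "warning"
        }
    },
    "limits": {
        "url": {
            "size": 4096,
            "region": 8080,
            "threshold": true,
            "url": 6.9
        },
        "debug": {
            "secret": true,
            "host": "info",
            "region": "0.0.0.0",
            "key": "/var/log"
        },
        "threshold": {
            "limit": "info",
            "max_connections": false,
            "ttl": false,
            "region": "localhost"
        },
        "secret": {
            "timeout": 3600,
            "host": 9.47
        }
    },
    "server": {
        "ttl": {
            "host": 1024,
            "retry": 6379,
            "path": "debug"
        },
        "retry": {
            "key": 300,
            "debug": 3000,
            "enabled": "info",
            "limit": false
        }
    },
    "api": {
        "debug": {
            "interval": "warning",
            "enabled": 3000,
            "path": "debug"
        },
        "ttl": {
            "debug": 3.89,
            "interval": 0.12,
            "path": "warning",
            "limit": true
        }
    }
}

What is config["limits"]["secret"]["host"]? 9.47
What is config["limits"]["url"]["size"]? 4096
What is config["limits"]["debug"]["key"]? "/var/log"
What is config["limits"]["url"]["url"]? 6.9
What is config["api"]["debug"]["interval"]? "warning"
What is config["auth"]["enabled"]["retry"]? 4096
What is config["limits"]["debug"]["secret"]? True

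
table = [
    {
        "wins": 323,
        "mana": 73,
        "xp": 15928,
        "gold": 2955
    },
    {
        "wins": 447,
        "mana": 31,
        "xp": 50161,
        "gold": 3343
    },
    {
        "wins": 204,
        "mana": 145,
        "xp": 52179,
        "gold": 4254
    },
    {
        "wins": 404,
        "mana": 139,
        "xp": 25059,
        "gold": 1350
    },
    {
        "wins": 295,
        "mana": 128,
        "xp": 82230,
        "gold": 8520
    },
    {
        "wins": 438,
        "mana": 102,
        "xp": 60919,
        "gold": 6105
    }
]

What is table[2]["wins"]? 204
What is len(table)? 6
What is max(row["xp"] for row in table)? 82230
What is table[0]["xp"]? 15928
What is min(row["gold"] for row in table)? 1350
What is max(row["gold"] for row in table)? 8520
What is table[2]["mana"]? 145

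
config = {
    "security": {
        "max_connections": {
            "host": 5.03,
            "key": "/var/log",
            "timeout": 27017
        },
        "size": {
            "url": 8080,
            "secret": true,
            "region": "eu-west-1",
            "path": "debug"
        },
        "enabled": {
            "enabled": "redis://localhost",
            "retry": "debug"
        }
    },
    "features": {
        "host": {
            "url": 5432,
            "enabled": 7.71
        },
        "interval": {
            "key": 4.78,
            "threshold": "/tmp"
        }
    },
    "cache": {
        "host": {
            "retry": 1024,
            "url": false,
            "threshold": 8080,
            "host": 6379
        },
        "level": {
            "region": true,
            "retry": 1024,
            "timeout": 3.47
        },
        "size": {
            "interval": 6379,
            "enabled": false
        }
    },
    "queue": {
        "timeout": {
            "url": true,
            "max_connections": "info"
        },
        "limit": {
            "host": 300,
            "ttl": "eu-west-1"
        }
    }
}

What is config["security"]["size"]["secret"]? True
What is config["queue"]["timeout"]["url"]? True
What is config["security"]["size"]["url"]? 8080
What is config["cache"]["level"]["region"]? True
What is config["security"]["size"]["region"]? "eu-west-1"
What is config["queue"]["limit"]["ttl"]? "eu-west-1"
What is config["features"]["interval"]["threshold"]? "/tmp"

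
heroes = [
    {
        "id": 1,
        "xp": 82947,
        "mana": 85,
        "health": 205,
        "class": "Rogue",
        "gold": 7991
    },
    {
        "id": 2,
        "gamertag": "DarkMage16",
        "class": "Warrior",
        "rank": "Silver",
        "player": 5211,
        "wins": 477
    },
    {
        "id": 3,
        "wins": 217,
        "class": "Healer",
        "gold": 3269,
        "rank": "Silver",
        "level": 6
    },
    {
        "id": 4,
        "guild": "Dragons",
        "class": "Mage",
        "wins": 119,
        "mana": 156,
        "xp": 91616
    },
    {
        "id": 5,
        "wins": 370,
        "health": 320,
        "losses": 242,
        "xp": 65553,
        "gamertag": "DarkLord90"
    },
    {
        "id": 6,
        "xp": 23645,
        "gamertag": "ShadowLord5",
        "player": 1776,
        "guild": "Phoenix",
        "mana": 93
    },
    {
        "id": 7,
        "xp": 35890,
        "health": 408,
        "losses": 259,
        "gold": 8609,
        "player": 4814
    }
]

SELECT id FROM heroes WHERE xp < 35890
[6]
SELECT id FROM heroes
[1, 2, 3, 4, 5, 6, 7]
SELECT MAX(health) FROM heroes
408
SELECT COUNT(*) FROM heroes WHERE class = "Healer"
1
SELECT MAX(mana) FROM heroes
156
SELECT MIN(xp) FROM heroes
23645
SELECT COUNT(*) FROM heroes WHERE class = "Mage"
1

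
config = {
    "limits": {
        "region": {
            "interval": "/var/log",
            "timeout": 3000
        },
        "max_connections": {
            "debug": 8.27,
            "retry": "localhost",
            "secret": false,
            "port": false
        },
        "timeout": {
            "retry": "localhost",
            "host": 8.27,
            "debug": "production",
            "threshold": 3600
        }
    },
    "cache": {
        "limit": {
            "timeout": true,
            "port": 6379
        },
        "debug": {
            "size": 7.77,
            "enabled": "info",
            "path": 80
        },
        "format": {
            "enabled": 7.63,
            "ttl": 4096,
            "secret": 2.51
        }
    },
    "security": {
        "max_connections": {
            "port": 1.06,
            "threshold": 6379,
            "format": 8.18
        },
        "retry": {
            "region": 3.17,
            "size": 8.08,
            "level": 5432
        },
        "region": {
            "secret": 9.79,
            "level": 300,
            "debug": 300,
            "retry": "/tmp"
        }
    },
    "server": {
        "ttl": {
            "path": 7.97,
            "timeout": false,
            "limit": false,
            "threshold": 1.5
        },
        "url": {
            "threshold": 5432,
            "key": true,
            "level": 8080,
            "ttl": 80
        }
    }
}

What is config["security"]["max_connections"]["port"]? 1.06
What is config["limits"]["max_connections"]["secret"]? False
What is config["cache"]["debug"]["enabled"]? "info"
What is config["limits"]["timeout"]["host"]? 8.27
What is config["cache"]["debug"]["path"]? 80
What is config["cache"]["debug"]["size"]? 7.77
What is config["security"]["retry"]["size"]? 8.08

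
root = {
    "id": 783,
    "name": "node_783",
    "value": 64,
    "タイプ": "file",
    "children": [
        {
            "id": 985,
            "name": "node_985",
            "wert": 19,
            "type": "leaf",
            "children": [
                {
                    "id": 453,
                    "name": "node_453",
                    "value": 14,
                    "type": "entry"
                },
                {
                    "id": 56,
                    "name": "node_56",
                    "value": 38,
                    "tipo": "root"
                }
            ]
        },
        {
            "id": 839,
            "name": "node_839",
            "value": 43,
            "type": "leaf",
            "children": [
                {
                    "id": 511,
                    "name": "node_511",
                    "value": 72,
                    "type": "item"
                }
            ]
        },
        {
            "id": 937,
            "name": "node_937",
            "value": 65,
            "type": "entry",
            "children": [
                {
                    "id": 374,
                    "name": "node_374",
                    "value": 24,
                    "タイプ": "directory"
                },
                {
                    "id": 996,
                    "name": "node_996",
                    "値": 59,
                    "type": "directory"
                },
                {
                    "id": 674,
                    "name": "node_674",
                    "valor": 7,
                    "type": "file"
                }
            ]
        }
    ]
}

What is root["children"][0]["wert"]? 19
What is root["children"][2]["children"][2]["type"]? "file"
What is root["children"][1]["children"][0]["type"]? "item"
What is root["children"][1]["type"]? "leaf"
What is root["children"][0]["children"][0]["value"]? 14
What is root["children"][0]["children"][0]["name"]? "node_453"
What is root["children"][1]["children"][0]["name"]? "node_511"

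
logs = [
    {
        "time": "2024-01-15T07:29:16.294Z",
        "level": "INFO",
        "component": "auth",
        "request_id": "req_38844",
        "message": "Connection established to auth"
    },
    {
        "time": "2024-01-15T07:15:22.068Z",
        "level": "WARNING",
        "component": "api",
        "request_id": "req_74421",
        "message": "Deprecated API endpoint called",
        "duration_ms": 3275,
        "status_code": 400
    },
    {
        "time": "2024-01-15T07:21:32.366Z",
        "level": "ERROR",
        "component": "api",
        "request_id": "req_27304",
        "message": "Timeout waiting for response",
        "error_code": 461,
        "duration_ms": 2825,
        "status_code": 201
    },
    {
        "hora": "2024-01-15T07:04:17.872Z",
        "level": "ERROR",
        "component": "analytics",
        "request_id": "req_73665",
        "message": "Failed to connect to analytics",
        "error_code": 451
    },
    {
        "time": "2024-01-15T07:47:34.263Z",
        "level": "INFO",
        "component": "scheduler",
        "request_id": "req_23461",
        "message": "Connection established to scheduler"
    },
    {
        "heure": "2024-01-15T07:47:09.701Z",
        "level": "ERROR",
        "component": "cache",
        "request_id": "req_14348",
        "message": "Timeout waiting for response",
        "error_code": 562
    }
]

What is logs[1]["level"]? "WARNING"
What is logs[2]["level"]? "ERROR"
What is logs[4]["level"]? "INFO"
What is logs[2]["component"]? "api"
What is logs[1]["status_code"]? 400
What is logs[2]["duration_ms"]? 2825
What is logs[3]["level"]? "ERROR"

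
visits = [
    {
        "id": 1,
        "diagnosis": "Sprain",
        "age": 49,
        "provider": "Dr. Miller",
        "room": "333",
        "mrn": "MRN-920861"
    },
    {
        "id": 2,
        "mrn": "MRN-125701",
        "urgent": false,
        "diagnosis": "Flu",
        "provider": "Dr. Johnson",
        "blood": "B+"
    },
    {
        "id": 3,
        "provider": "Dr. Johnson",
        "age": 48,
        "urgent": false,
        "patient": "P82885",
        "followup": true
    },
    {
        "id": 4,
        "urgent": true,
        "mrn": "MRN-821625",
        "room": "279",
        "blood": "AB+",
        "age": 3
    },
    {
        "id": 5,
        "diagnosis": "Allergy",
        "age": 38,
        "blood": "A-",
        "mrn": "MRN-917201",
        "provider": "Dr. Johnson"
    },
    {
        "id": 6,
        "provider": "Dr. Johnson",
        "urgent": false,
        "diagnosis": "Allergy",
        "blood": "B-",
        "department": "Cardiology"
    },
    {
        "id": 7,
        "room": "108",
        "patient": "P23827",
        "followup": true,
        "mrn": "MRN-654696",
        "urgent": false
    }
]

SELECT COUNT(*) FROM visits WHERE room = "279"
1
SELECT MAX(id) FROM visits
7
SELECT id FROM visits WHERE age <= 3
[4]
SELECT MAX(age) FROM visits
49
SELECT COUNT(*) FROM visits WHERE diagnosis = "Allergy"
2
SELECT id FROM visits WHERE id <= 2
[1, 2]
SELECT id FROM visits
[1, 2, 3, 4, 5, 6, 7]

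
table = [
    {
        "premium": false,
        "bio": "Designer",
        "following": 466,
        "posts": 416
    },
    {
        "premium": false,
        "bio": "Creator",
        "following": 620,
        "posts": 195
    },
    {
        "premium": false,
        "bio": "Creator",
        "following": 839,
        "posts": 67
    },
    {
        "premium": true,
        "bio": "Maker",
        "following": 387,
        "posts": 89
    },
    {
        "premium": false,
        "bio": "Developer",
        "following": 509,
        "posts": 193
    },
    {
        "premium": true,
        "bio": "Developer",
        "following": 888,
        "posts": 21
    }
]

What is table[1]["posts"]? 195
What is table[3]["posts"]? 89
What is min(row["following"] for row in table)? 387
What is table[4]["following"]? 509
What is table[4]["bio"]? "Developer"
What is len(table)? 6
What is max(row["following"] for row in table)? 888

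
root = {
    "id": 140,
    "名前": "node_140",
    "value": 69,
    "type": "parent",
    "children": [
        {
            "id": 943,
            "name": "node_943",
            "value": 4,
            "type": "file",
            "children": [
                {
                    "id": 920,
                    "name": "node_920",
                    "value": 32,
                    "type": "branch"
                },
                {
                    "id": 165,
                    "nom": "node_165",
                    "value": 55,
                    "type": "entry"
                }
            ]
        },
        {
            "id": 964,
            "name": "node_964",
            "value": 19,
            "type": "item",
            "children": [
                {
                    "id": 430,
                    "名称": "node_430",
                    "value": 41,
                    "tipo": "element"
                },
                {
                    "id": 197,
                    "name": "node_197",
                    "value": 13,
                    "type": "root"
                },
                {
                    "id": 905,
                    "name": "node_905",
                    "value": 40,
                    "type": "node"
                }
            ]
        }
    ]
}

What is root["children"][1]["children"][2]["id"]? 905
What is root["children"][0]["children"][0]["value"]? 32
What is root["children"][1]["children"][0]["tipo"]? "element"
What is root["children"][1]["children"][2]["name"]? "node_905"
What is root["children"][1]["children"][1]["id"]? 197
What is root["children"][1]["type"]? "item"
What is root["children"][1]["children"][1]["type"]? "root"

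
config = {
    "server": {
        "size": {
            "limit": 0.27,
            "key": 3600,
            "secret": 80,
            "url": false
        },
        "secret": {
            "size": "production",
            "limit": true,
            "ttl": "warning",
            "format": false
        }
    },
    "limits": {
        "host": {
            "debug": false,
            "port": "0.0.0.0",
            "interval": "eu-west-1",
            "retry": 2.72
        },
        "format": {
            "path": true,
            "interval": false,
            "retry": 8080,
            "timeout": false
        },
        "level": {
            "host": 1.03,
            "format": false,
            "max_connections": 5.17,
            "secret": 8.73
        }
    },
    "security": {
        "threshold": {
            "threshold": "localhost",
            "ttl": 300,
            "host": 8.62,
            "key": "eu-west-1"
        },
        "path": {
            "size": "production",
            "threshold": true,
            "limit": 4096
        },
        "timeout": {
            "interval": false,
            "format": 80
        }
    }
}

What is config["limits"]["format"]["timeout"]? False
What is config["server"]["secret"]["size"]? "production"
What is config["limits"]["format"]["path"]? True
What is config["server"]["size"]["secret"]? 80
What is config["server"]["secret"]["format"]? False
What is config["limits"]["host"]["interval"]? "eu-west-1"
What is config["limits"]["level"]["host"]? 1.03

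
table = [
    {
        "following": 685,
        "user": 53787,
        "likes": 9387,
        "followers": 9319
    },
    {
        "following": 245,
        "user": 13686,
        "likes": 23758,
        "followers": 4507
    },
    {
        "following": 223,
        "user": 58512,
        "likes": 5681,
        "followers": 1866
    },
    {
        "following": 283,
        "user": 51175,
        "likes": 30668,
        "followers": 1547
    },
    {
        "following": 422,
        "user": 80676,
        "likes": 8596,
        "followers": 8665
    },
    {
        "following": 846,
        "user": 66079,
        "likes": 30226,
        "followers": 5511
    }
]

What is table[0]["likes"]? 9387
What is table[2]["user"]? 58512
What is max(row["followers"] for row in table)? 9319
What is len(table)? 6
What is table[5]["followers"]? 5511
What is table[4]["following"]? 422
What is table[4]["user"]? 80676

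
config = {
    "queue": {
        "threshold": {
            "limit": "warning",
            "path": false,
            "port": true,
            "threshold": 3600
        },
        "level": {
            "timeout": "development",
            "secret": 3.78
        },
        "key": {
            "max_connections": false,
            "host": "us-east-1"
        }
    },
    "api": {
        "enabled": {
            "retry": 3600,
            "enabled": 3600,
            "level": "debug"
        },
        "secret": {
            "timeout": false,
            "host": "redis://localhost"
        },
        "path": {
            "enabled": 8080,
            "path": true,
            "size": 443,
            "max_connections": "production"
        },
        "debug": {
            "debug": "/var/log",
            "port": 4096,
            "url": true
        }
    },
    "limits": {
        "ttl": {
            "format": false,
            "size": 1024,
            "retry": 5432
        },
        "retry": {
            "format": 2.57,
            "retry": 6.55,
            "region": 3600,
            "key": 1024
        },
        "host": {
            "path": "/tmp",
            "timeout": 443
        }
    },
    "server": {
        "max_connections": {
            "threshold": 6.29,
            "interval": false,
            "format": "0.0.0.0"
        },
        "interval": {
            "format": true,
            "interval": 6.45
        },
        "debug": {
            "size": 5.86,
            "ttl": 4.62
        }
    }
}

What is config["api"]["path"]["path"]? True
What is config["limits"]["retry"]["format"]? 2.57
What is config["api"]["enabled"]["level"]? "debug"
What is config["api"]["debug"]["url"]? True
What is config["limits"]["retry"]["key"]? 1024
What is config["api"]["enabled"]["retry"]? 3600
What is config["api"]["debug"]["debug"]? "/var/log"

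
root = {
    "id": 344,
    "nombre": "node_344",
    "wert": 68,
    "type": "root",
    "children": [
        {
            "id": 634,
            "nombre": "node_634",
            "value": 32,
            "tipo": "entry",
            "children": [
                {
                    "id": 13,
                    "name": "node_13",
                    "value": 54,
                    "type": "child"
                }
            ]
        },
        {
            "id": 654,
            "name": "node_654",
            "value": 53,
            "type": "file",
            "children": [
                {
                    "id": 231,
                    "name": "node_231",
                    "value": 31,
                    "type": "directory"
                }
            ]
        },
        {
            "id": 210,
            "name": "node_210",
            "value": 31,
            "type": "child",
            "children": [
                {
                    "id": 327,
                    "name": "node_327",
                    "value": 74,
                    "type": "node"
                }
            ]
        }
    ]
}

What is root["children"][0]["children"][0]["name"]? "node_13"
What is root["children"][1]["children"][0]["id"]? 231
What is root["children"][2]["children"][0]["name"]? "node_327"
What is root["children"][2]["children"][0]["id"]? 327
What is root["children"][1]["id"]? 654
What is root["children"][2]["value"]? 31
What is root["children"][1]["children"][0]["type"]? "directory"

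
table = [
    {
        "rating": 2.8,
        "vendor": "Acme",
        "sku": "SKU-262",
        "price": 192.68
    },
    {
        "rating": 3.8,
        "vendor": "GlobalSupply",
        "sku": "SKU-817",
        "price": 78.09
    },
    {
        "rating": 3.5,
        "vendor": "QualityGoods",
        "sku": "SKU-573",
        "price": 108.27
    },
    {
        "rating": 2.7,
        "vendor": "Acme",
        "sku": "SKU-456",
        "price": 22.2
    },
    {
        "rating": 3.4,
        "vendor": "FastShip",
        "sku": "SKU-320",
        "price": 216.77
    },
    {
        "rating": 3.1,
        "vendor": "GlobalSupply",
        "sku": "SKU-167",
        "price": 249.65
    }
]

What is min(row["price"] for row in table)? 22.2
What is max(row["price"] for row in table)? 249.65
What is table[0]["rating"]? 2.8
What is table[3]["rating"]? 2.7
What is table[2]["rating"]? 3.5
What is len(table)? 6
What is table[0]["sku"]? "SKU-262"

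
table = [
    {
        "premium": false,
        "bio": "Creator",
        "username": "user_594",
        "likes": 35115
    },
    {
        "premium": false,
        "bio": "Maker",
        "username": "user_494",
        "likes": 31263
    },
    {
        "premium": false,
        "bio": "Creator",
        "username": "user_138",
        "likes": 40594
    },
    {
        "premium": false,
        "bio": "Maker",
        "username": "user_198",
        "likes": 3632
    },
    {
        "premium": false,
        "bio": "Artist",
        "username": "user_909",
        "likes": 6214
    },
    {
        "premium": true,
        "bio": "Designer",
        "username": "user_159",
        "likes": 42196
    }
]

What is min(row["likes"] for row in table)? 3632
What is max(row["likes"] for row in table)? 42196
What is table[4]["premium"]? False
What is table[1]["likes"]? 31263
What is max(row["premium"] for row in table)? True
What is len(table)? 6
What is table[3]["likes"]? 3632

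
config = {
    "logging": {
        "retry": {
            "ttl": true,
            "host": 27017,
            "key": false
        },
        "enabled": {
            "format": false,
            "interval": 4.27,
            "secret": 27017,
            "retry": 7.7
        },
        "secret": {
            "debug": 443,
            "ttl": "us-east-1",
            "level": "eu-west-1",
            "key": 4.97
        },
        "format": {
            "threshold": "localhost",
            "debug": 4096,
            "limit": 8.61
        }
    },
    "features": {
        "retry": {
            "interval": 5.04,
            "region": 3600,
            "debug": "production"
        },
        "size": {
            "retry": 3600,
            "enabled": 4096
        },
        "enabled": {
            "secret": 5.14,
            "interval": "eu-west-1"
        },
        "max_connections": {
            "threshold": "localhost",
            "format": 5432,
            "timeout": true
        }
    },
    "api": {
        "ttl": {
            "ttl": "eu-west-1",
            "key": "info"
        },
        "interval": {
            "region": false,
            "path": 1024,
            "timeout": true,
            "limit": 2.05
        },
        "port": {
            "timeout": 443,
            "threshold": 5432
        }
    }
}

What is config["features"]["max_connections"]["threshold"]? "localhost"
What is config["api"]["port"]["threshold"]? 5432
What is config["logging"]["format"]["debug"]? 4096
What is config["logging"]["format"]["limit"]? 8.61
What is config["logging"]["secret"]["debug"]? 443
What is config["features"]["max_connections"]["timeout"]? True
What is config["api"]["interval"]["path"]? 1024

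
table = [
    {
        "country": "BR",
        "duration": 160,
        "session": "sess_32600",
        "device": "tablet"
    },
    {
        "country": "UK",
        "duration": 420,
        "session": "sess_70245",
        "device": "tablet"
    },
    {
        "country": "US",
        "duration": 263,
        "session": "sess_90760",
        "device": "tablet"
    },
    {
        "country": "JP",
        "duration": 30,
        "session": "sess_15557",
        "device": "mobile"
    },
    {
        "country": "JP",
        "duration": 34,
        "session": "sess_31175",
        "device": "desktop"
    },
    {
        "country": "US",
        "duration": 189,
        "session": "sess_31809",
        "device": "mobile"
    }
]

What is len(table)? 6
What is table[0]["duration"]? 160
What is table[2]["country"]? "US"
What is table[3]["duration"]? 30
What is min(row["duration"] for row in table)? 30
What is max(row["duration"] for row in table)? 420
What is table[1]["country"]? "UK"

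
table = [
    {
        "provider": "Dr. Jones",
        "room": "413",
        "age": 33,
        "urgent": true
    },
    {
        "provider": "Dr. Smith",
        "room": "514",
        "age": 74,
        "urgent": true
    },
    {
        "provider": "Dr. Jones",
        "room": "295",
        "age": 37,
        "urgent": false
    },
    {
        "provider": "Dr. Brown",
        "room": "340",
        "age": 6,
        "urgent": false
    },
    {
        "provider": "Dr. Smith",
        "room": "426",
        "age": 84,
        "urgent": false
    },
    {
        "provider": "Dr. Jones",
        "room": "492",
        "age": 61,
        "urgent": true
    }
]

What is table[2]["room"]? "295"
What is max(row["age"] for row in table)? 84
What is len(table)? 6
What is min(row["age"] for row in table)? 6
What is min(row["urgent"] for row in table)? False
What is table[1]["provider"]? "Dr. Smith"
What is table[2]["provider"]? "Dr. Jones"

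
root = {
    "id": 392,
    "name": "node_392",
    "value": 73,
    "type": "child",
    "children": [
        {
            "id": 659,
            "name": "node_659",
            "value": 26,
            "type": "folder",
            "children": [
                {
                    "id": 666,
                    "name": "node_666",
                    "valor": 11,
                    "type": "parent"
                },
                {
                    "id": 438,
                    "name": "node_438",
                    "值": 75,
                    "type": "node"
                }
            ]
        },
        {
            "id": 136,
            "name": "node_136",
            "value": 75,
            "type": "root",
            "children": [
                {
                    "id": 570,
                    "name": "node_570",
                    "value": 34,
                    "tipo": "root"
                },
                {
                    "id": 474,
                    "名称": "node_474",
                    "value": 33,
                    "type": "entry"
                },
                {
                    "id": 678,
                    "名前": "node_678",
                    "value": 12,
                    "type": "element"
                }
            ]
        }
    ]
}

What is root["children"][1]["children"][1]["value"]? 33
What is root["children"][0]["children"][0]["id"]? 666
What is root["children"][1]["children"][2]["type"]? "element"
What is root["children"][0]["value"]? 26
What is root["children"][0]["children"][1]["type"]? "node"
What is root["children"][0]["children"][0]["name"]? "node_666"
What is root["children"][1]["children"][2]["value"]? 12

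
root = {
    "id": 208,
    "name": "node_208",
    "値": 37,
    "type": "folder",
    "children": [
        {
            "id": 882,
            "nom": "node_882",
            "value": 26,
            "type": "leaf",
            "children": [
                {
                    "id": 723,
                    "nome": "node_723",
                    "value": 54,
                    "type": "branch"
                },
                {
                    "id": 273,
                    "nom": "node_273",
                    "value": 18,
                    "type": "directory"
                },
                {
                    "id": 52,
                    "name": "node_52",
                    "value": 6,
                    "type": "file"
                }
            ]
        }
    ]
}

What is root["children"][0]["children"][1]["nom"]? "node_273"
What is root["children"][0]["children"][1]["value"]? 18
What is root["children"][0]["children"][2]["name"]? "node_52"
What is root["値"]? 37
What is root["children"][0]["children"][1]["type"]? "directory"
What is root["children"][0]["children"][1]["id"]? 273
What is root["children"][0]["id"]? 882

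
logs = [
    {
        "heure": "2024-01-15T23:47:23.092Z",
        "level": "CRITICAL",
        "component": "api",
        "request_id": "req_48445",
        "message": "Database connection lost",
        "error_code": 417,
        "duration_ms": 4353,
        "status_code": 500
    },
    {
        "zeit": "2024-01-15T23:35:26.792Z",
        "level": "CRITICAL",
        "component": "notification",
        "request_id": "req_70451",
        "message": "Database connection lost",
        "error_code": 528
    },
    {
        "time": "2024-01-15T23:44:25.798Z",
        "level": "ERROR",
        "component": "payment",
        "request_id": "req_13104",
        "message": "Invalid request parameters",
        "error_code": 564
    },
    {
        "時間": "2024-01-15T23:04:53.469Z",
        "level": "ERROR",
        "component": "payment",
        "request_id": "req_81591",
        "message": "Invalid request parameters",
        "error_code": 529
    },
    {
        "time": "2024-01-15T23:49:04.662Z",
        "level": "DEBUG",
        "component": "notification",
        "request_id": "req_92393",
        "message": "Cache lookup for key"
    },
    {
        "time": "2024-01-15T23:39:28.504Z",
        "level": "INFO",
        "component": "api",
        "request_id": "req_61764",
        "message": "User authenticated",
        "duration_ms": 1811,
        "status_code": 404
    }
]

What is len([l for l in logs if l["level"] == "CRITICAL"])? 2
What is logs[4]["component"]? "notification"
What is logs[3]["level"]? "ERROR"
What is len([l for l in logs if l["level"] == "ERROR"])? 2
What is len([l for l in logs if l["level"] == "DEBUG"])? 1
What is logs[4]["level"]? "DEBUG"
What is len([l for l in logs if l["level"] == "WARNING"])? 0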